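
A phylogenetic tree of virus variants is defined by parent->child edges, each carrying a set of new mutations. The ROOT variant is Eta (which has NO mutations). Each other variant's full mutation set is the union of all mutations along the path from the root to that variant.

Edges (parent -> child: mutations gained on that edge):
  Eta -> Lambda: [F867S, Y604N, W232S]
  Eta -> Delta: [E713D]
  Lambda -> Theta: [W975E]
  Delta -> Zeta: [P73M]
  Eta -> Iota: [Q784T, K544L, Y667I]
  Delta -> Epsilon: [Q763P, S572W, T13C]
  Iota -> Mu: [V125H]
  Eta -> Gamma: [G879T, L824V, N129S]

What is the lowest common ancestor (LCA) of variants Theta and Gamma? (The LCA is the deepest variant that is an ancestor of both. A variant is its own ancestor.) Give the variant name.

Answer: Eta

Derivation:
Path from root to Theta: Eta -> Lambda -> Theta
  ancestors of Theta: {Eta, Lambda, Theta}
Path from root to Gamma: Eta -> Gamma
  ancestors of Gamma: {Eta, Gamma}
Common ancestors: {Eta}
Walk up from Gamma: Gamma (not in ancestors of Theta), Eta (in ancestors of Theta)
Deepest common ancestor (LCA) = Eta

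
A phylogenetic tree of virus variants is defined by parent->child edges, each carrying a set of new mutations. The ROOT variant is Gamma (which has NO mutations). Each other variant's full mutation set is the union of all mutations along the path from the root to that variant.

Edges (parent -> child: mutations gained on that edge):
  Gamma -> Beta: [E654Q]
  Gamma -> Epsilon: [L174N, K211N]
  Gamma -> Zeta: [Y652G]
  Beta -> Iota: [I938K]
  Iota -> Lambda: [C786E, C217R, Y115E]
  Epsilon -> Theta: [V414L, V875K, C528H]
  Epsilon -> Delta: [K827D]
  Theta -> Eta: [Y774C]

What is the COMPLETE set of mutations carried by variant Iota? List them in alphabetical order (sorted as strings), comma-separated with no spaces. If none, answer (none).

At Gamma: gained [] -> total []
At Beta: gained ['E654Q'] -> total ['E654Q']
At Iota: gained ['I938K'] -> total ['E654Q', 'I938K']

Answer: E654Q,I938K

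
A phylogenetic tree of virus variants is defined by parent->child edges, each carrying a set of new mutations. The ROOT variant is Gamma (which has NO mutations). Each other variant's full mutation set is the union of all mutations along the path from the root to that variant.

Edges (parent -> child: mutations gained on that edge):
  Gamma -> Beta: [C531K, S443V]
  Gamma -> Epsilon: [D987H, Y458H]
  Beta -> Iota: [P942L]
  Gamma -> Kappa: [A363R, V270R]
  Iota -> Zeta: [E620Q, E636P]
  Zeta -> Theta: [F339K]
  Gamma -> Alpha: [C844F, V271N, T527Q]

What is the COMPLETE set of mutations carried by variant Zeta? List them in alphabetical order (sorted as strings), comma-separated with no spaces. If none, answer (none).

At Gamma: gained [] -> total []
At Beta: gained ['C531K', 'S443V'] -> total ['C531K', 'S443V']
At Iota: gained ['P942L'] -> total ['C531K', 'P942L', 'S443V']
At Zeta: gained ['E620Q', 'E636P'] -> total ['C531K', 'E620Q', 'E636P', 'P942L', 'S443V']

Answer: C531K,E620Q,E636P,P942L,S443V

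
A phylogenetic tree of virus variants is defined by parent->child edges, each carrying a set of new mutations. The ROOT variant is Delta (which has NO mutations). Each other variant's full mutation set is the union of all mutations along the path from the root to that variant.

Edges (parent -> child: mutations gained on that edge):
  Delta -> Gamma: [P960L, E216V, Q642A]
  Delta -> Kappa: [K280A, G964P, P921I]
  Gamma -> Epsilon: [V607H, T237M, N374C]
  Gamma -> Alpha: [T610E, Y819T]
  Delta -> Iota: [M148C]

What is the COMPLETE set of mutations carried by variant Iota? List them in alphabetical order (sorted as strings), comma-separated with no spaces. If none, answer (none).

Answer: M148C

Derivation:
At Delta: gained [] -> total []
At Iota: gained ['M148C'] -> total ['M148C']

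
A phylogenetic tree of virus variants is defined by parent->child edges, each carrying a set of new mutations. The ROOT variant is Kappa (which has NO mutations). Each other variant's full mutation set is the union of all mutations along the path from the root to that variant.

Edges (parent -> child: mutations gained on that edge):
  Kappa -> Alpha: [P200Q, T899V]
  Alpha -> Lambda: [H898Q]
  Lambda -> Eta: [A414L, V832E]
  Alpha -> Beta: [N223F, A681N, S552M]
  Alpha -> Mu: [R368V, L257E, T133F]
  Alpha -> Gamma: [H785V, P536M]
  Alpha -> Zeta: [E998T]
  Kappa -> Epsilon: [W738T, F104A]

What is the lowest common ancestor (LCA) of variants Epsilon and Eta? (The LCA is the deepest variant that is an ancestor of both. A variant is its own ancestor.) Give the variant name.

Path from root to Epsilon: Kappa -> Epsilon
  ancestors of Epsilon: {Kappa, Epsilon}
Path from root to Eta: Kappa -> Alpha -> Lambda -> Eta
  ancestors of Eta: {Kappa, Alpha, Lambda, Eta}
Common ancestors: {Kappa}
Walk up from Eta: Eta (not in ancestors of Epsilon), Lambda (not in ancestors of Epsilon), Alpha (not in ancestors of Epsilon), Kappa (in ancestors of Epsilon)
Deepest common ancestor (LCA) = Kappa

Answer: Kappa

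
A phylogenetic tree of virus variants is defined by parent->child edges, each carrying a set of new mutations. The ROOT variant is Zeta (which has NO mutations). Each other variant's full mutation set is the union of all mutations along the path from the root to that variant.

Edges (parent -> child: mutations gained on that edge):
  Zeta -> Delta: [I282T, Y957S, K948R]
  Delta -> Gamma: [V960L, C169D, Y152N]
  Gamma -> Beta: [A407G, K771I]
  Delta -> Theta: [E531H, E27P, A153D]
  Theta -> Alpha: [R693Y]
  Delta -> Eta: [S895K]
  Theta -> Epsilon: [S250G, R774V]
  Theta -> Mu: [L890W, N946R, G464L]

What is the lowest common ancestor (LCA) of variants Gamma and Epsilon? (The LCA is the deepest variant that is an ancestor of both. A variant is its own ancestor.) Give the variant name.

Answer: Delta

Derivation:
Path from root to Gamma: Zeta -> Delta -> Gamma
  ancestors of Gamma: {Zeta, Delta, Gamma}
Path from root to Epsilon: Zeta -> Delta -> Theta -> Epsilon
  ancestors of Epsilon: {Zeta, Delta, Theta, Epsilon}
Common ancestors: {Zeta, Delta}
Walk up from Epsilon: Epsilon (not in ancestors of Gamma), Theta (not in ancestors of Gamma), Delta (in ancestors of Gamma), Zeta (in ancestors of Gamma)
Deepest common ancestor (LCA) = Delta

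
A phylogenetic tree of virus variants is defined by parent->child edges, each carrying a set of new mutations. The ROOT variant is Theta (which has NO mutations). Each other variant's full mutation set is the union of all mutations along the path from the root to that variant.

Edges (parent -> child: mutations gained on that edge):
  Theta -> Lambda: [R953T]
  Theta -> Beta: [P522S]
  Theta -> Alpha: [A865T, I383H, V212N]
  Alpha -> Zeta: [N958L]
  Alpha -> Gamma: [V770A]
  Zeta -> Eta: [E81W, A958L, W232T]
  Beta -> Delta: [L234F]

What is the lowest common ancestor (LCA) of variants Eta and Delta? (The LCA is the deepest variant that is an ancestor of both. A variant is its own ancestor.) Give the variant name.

Path from root to Eta: Theta -> Alpha -> Zeta -> Eta
  ancestors of Eta: {Theta, Alpha, Zeta, Eta}
Path from root to Delta: Theta -> Beta -> Delta
  ancestors of Delta: {Theta, Beta, Delta}
Common ancestors: {Theta}
Walk up from Delta: Delta (not in ancestors of Eta), Beta (not in ancestors of Eta), Theta (in ancestors of Eta)
Deepest common ancestor (LCA) = Theta

Answer: Theta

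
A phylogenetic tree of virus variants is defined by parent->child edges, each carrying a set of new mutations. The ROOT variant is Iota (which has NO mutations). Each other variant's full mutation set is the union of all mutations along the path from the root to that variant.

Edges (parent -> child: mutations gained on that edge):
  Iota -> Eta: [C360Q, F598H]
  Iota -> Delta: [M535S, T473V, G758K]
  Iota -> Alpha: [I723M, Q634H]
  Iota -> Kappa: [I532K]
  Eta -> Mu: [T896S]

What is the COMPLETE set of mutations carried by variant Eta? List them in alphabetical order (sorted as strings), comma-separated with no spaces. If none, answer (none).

At Iota: gained [] -> total []
At Eta: gained ['C360Q', 'F598H'] -> total ['C360Q', 'F598H']

Answer: C360Q,F598H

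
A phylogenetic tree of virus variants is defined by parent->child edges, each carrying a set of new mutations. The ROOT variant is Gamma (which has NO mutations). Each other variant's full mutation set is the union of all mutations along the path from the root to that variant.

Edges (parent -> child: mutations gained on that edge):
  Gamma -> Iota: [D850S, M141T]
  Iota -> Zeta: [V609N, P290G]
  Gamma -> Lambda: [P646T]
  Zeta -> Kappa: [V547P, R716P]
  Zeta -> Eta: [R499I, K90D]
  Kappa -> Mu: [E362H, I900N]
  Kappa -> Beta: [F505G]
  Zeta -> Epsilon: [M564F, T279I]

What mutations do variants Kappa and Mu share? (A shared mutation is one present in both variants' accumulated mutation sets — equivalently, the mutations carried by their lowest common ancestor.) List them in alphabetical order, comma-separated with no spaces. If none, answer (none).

Accumulating mutations along path to Kappa:
  At Gamma: gained [] -> total []
  At Iota: gained ['D850S', 'M141T'] -> total ['D850S', 'M141T']
  At Zeta: gained ['V609N', 'P290G'] -> total ['D850S', 'M141T', 'P290G', 'V609N']
  At Kappa: gained ['V547P', 'R716P'] -> total ['D850S', 'M141T', 'P290G', 'R716P', 'V547P', 'V609N']
Mutations(Kappa) = ['D850S', 'M141T', 'P290G', 'R716P', 'V547P', 'V609N']
Accumulating mutations along path to Mu:
  At Gamma: gained [] -> total []
  At Iota: gained ['D850S', 'M141T'] -> total ['D850S', 'M141T']
  At Zeta: gained ['V609N', 'P290G'] -> total ['D850S', 'M141T', 'P290G', 'V609N']
  At Kappa: gained ['V547P', 'R716P'] -> total ['D850S', 'M141T', 'P290G', 'R716P', 'V547P', 'V609N']
  At Mu: gained ['E362H', 'I900N'] -> total ['D850S', 'E362H', 'I900N', 'M141T', 'P290G', 'R716P', 'V547P', 'V609N']
Mutations(Mu) = ['D850S', 'E362H', 'I900N', 'M141T', 'P290G', 'R716P', 'V547P', 'V609N']
Intersection: ['D850S', 'M141T', 'P290G', 'R716P', 'V547P', 'V609N'] ∩ ['D850S', 'E362H', 'I900N', 'M141T', 'P290G', 'R716P', 'V547P', 'V609N'] = ['D850S', 'M141T', 'P290G', 'R716P', 'V547P', 'V609N']

Answer: D850S,M141T,P290G,R716P,V547P,V609N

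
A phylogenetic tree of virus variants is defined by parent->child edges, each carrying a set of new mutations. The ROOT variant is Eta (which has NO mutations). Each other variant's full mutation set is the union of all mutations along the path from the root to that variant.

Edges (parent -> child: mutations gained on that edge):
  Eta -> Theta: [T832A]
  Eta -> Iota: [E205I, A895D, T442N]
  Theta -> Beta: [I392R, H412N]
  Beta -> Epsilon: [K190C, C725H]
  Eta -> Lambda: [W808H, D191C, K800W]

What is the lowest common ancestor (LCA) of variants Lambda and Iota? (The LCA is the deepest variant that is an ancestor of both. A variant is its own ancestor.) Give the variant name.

Answer: Eta

Derivation:
Path from root to Lambda: Eta -> Lambda
  ancestors of Lambda: {Eta, Lambda}
Path from root to Iota: Eta -> Iota
  ancestors of Iota: {Eta, Iota}
Common ancestors: {Eta}
Walk up from Iota: Iota (not in ancestors of Lambda), Eta (in ancestors of Lambda)
Deepest common ancestor (LCA) = Eta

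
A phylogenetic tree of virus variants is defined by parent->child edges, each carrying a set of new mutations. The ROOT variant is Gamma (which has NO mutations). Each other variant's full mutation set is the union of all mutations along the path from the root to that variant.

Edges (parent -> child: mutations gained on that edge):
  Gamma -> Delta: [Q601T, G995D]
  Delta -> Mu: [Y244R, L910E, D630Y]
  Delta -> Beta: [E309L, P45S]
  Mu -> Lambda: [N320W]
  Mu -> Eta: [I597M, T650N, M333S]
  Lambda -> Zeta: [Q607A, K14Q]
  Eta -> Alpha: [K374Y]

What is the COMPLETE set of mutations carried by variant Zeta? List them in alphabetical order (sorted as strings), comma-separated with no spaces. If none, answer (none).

Answer: D630Y,G995D,K14Q,L910E,N320W,Q601T,Q607A,Y244R

Derivation:
At Gamma: gained [] -> total []
At Delta: gained ['Q601T', 'G995D'] -> total ['G995D', 'Q601T']
At Mu: gained ['Y244R', 'L910E', 'D630Y'] -> total ['D630Y', 'G995D', 'L910E', 'Q601T', 'Y244R']
At Lambda: gained ['N320W'] -> total ['D630Y', 'G995D', 'L910E', 'N320W', 'Q601T', 'Y244R']
At Zeta: gained ['Q607A', 'K14Q'] -> total ['D630Y', 'G995D', 'K14Q', 'L910E', 'N320W', 'Q601T', 'Q607A', 'Y244R']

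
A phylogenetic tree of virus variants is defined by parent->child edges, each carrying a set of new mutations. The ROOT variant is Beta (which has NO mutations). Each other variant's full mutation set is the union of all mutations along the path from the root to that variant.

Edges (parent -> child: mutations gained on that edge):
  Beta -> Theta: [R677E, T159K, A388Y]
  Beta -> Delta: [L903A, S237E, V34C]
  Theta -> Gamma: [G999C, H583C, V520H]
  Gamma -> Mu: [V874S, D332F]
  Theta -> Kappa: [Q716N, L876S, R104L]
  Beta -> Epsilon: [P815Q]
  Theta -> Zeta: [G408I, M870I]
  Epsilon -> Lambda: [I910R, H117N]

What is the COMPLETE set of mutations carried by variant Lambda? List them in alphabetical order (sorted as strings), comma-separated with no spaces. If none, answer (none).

Answer: H117N,I910R,P815Q

Derivation:
At Beta: gained [] -> total []
At Epsilon: gained ['P815Q'] -> total ['P815Q']
At Lambda: gained ['I910R', 'H117N'] -> total ['H117N', 'I910R', 'P815Q']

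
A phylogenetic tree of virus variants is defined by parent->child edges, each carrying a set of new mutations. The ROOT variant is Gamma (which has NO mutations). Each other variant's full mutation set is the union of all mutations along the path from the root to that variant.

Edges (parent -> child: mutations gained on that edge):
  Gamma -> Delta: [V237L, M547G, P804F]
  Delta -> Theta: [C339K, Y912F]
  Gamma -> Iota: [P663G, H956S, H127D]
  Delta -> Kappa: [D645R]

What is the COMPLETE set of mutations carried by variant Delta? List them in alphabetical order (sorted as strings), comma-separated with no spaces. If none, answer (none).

Answer: M547G,P804F,V237L

Derivation:
At Gamma: gained [] -> total []
At Delta: gained ['V237L', 'M547G', 'P804F'] -> total ['M547G', 'P804F', 'V237L']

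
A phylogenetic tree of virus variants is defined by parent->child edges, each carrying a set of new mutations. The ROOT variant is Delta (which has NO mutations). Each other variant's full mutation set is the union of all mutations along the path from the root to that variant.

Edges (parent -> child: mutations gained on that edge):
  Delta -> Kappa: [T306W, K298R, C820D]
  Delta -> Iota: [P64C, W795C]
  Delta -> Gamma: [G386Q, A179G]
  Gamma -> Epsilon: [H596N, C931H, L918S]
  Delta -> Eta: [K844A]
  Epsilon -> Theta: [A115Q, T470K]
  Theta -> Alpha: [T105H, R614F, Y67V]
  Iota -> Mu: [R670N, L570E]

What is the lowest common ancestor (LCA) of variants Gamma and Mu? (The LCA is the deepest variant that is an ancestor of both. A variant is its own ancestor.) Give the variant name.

Answer: Delta

Derivation:
Path from root to Gamma: Delta -> Gamma
  ancestors of Gamma: {Delta, Gamma}
Path from root to Mu: Delta -> Iota -> Mu
  ancestors of Mu: {Delta, Iota, Mu}
Common ancestors: {Delta}
Walk up from Mu: Mu (not in ancestors of Gamma), Iota (not in ancestors of Gamma), Delta (in ancestors of Gamma)
Deepest common ancestor (LCA) = Delta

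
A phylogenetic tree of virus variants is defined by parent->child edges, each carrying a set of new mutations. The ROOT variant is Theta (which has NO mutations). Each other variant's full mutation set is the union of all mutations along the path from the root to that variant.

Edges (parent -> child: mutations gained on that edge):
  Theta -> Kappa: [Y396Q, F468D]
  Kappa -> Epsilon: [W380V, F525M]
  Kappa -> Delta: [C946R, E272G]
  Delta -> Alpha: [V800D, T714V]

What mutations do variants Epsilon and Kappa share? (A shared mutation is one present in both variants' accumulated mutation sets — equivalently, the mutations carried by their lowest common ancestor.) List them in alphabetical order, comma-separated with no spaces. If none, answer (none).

Accumulating mutations along path to Epsilon:
  At Theta: gained [] -> total []
  At Kappa: gained ['Y396Q', 'F468D'] -> total ['F468D', 'Y396Q']
  At Epsilon: gained ['W380V', 'F525M'] -> total ['F468D', 'F525M', 'W380V', 'Y396Q']
Mutations(Epsilon) = ['F468D', 'F525M', 'W380V', 'Y396Q']
Accumulating mutations along path to Kappa:
  At Theta: gained [] -> total []
  At Kappa: gained ['Y396Q', 'F468D'] -> total ['F468D', 'Y396Q']
Mutations(Kappa) = ['F468D', 'Y396Q']
Intersection: ['F468D', 'F525M', 'W380V', 'Y396Q'] ∩ ['F468D', 'Y396Q'] = ['F468D', 'Y396Q']

Answer: F468D,Y396Q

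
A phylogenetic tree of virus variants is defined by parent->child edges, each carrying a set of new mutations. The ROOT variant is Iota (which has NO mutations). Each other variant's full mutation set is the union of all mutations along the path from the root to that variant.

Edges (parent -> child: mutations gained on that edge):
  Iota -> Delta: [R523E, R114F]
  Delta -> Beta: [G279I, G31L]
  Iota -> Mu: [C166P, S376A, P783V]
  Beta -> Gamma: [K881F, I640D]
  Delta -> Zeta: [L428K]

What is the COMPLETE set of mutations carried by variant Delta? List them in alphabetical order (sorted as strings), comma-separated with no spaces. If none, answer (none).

Answer: R114F,R523E

Derivation:
At Iota: gained [] -> total []
At Delta: gained ['R523E', 'R114F'] -> total ['R114F', 'R523E']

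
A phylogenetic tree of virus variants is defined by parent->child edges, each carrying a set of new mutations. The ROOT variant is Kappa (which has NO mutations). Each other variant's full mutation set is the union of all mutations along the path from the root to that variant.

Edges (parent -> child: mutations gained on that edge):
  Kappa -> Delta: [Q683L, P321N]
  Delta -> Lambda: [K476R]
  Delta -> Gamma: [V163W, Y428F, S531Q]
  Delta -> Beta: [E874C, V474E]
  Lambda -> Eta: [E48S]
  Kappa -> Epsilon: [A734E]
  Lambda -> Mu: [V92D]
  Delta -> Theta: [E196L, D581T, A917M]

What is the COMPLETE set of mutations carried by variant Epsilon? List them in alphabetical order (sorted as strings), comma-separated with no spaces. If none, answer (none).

At Kappa: gained [] -> total []
At Epsilon: gained ['A734E'] -> total ['A734E']

Answer: A734E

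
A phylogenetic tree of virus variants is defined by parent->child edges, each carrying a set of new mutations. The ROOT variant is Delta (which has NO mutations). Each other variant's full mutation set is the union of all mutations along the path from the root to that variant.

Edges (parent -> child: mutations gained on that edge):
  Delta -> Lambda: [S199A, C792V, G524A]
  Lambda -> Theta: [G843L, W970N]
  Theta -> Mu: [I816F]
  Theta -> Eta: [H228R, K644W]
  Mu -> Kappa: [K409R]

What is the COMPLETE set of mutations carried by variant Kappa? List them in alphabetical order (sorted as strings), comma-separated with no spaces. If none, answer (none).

At Delta: gained [] -> total []
At Lambda: gained ['S199A', 'C792V', 'G524A'] -> total ['C792V', 'G524A', 'S199A']
At Theta: gained ['G843L', 'W970N'] -> total ['C792V', 'G524A', 'G843L', 'S199A', 'W970N']
At Mu: gained ['I816F'] -> total ['C792V', 'G524A', 'G843L', 'I816F', 'S199A', 'W970N']
At Kappa: gained ['K409R'] -> total ['C792V', 'G524A', 'G843L', 'I816F', 'K409R', 'S199A', 'W970N']

Answer: C792V,G524A,G843L,I816F,K409R,S199A,W970N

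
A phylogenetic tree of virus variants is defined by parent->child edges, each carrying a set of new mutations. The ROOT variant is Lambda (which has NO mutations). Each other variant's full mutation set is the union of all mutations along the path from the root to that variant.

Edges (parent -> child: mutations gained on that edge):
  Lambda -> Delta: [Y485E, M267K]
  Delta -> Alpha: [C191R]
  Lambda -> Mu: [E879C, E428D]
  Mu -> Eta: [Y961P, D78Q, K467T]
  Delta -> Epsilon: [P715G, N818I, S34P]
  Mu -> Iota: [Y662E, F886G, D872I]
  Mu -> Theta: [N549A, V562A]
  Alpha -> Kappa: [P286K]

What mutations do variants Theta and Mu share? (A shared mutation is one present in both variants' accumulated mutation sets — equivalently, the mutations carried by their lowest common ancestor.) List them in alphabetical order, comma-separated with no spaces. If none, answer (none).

Answer: E428D,E879C

Derivation:
Accumulating mutations along path to Theta:
  At Lambda: gained [] -> total []
  At Mu: gained ['E879C', 'E428D'] -> total ['E428D', 'E879C']
  At Theta: gained ['N549A', 'V562A'] -> total ['E428D', 'E879C', 'N549A', 'V562A']
Mutations(Theta) = ['E428D', 'E879C', 'N549A', 'V562A']
Accumulating mutations along path to Mu:
  At Lambda: gained [] -> total []
  At Mu: gained ['E879C', 'E428D'] -> total ['E428D', 'E879C']
Mutations(Mu) = ['E428D', 'E879C']
Intersection: ['E428D', 'E879C', 'N549A', 'V562A'] ∩ ['E428D', 'E879C'] = ['E428D', 'E879C']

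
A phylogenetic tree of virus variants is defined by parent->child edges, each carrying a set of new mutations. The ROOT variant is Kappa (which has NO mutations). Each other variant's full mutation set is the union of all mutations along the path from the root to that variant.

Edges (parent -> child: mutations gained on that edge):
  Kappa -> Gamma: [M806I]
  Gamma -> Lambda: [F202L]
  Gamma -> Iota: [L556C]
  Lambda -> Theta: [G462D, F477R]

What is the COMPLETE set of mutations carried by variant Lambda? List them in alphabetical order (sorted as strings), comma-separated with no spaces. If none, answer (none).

Answer: F202L,M806I

Derivation:
At Kappa: gained [] -> total []
At Gamma: gained ['M806I'] -> total ['M806I']
At Lambda: gained ['F202L'] -> total ['F202L', 'M806I']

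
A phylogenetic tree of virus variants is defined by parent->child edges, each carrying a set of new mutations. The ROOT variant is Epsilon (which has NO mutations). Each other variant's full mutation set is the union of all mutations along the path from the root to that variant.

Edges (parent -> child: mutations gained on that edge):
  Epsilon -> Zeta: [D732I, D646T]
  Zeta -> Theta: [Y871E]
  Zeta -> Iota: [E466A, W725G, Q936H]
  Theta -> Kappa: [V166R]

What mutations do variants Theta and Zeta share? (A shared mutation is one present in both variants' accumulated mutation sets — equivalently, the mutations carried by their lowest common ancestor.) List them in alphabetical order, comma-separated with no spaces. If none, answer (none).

Accumulating mutations along path to Theta:
  At Epsilon: gained [] -> total []
  At Zeta: gained ['D732I', 'D646T'] -> total ['D646T', 'D732I']
  At Theta: gained ['Y871E'] -> total ['D646T', 'D732I', 'Y871E']
Mutations(Theta) = ['D646T', 'D732I', 'Y871E']
Accumulating mutations along path to Zeta:
  At Epsilon: gained [] -> total []
  At Zeta: gained ['D732I', 'D646T'] -> total ['D646T', 'D732I']
Mutations(Zeta) = ['D646T', 'D732I']
Intersection: ['D646T', 'D732I', 'Y871E'] ∩ ['D646T', 'D732I'] = ['D646T', 'D732I']

Answer: D646T,D732I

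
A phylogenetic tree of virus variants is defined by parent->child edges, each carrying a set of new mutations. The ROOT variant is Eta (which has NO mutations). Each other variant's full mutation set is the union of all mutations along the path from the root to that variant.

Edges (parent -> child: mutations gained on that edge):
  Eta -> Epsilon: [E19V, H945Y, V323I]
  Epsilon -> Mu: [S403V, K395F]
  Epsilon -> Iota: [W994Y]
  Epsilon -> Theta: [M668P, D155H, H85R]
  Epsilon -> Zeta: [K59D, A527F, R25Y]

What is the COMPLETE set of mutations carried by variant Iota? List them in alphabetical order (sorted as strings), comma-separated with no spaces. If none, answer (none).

At Eta: gained [] -> total []
At Epsilon: gained ['E19V', 'H945Y', 'V323I'] -> total ['E19V', 'H945Y', 'V323I']
At Iota: gained ['W994Y'] -> total ['E19V', 'H945Y', 'V323I', 'W994Y']

Answer: E19V,H945Y,V323I,W994Y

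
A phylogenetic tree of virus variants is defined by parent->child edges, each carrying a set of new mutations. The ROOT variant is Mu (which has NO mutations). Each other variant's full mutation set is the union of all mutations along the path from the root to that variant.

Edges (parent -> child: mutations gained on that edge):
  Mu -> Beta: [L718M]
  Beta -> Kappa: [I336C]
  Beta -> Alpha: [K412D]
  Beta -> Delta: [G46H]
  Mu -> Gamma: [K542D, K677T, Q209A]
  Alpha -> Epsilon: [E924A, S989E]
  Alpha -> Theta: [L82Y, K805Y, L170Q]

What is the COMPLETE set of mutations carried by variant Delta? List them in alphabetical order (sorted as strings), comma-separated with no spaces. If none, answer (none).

At Mu: gained [] -> total []
At Beta: gained ['L718M'] -> total ['L718M']
At Delta: gained ['G46H'] -> total ['G46H', 'L718M']

Answer: G46H,L718M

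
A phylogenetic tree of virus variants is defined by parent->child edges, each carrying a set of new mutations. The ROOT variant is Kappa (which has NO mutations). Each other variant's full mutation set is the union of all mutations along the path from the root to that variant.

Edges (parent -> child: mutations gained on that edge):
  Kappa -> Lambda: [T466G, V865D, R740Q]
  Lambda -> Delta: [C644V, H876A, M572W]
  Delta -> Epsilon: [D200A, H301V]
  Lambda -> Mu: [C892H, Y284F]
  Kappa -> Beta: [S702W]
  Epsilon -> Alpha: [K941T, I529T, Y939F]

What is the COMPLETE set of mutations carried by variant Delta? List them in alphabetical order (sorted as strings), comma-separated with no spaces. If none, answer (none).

At Kappa: gained [] -> total []
At Lambda: gained ['T466G', 'V865D', 'R740Q'] -> total ['R740Q', 'T466G', 'V865D']
At Delta: gained ['C644V', 'H876A', 'M572W'] -> total ['C644V', 'H876A', 'M572W', 'R740Q', 'T466G', 'V865D']

Answer: C644V,H876A,M572W,R740Q,T466G,V865D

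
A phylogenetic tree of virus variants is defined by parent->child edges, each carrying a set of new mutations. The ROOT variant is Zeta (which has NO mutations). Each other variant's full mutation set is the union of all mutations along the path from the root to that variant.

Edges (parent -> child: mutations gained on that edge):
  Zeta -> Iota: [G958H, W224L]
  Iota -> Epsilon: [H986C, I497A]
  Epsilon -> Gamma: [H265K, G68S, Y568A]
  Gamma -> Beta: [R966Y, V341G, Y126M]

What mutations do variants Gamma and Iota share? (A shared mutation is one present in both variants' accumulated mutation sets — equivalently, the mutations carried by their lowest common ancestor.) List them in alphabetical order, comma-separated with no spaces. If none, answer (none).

Answer: G958H,W224L

Derivation:
Accumulating mutations along path to Gamma:
  At Zeta: gained [] -> total []
  At Iota: gained ['G958H', 'W224L'] -> total ['G958H', 'W224L']
  At Epsilon: gained ['H986C', 'I497A'] -> total ['G958H', 'H986C', 'I497A', 'W224L']
  At Gamma: gained ['H265K', 'G68S', 'Y568A'] -> total ['G68S', 'G958H', 'H265K', 'H986C', 'I497A', 'W224L', 'Y568A']
Mutations(Gamma) = ['G68S', 'G958H', 'H265K', 'H986C', 'I497A', 'W224L', 'Y568A']
Accumulating mutations along path to Iota:
  At Zeta: gained [] -> total []
  At Iota: gained ['G958H', 'W224L'] -> total ['G958H', 'W224L']
Mutations(Iota) = ['G958H', 'W224L']
Intersection: ['G68S', 'G958H', 'H265K', 'H986C', 'I497A', 'W224L', 'Y568A'] ∩ ['G958H', 'W224L'] = ['G958H', 'W224L']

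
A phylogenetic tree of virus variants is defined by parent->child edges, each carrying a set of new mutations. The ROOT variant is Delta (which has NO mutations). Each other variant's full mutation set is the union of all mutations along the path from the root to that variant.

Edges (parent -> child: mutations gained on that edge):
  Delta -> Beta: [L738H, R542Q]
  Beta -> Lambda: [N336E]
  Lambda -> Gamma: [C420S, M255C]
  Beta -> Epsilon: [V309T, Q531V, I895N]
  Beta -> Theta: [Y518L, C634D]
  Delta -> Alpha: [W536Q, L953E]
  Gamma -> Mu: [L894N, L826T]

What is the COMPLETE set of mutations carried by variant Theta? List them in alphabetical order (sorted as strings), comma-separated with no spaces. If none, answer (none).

At Delta: gained [] -> total []
At Beta: gained ['L738H', 'R542Q'] -> total ['L738H', 'R542Q']
At Theta: gained ['Y518L', 'C634D'] -> total ['C634D', 'L738H', 'R542Q', 'Y518L']

Answer: C634D,L738H,R542Q,Y518L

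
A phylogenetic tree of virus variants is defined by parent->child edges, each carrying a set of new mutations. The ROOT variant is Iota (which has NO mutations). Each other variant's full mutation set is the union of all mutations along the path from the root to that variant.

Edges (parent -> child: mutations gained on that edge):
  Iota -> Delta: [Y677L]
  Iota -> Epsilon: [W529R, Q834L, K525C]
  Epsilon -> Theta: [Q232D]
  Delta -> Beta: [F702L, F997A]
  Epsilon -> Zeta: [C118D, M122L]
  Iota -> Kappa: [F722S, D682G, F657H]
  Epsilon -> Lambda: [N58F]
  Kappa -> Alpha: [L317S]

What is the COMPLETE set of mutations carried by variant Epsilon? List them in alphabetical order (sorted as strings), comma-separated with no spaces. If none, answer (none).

Answer: K525C,Q834L,W529R

Derivation:
At Iota: gained [] -> total []
At Epsilon: gained ['W529R', 'Q834L', 'K525C'] -> total ['K525C', 'Q834L', 'W529R']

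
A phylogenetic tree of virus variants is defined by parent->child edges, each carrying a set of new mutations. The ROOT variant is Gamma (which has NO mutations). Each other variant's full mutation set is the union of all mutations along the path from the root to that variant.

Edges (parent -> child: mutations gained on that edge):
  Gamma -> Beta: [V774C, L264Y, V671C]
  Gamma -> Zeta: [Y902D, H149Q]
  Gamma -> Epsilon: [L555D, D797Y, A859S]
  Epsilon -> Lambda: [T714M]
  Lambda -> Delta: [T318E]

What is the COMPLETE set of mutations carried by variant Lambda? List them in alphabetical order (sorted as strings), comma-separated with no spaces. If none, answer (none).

At Gamma: gained [] -> total []
At Epsilon: gained ['L555D', 'D797Y', 'A859S'] -> total ['A859S', 'D797Y', 'L555D']
At Lambda: gained ['T714M'] -> total ['A859S', 'D797Y', 'L555D', 'T714M']

Answer: A859S,D797Y,L555D,T714M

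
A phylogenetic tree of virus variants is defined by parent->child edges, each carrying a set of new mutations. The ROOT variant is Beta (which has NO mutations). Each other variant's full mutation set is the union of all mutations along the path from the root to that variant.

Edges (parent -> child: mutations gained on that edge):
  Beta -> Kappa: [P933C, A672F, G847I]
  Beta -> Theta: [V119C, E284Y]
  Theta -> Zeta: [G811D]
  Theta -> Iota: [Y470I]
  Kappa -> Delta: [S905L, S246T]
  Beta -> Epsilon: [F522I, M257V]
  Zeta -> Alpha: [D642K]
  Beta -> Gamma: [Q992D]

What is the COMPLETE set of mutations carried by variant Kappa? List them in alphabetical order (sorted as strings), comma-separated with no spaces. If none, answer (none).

At Beta: gained [] -> total []
At Kappa: gained ['P933C', 'A672F', 'G847I'] -> total ['A672F', 'G847I', 'P933C']

Answer: A672F,G847I,P933C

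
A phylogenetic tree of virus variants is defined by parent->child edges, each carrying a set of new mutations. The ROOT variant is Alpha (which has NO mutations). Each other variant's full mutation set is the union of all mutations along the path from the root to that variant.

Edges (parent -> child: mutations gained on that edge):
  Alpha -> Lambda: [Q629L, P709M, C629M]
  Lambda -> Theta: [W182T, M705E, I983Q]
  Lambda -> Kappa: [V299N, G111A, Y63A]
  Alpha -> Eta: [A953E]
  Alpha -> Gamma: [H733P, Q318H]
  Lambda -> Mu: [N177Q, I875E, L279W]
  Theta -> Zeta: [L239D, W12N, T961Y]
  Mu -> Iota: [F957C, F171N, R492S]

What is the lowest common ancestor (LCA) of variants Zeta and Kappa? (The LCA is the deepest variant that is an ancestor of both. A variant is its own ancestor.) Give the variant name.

Answer: Lambda

Derivation:
Path from root to Zeta: Alpha -> Lambda -> Theta -> Zeta
  ancestors of Zeta: {Alpha, Lambda, Theta, Zeta}
Path from root to Kappa: Alpha -> Lambda -> Kappa
  ancestors of Kappa: {Alpha, Lambda, Kappa}
Common ancestors: {Alpha, Lambda}
Walk up from Kappa: Kappa (not in ancestors of Zeta), Lambda (in ancestors of Zeta), Alpha (in ancestors of Zeta)
Deepest common ancestor (LCA) = Lambda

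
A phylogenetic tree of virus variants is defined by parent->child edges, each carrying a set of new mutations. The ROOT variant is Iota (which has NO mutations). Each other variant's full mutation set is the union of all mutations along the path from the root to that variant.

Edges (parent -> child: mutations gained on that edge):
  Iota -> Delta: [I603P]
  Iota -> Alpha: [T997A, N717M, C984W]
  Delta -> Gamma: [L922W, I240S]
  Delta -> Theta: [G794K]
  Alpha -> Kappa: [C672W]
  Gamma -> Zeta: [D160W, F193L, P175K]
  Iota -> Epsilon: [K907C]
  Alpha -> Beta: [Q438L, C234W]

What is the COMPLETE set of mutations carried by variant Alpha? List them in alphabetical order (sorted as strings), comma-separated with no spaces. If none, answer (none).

At Iota: gained [] -> total []
At Alpha: gained ['T997A', 'N717M', 'C984W'] -> total ['C984W', 'N717M', 'T997A']

Answer: C984W,N717M,T997A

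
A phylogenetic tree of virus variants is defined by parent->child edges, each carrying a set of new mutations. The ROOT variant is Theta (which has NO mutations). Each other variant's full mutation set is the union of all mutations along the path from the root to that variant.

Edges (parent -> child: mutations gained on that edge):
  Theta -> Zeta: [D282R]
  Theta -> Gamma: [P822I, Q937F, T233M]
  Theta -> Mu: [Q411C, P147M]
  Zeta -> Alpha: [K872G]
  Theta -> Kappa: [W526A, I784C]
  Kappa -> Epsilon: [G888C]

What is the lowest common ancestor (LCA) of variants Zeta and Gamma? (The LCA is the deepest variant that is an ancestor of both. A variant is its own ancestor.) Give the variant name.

Path from root to Zeta: Theta -> Zeta
  ancestors of Zeta: {Theta, Zeta}
Path from root to Gamma: Theta -> Gamma
  ancestors of Gamma: {Theta, Gamma}
Common ancestors: {Theta}
Walk up from Gamma: Gamma (not in ancestors of Zeta), Theta (in ancestors of Zeta)
Deepest common ancestor (LCA) = Theta

Answer: Theta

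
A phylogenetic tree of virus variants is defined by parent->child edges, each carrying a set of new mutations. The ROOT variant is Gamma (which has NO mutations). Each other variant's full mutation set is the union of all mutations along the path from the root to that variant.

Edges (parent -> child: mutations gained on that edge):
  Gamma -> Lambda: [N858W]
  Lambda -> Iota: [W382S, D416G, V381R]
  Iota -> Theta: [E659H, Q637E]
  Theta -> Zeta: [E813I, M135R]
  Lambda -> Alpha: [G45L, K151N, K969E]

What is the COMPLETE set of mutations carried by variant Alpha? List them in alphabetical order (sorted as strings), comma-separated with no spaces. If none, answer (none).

At Gamma: gained [] -> total []
At Lambda: gained ['N858W'] -> total ['N858W']
At Alpha: gained ['G45L', 'K151N', 'K969E'] -> total ['G45L', 'K151N', 'K969E', 'N858W']

Answer: G45L,K151N,K969E,N858W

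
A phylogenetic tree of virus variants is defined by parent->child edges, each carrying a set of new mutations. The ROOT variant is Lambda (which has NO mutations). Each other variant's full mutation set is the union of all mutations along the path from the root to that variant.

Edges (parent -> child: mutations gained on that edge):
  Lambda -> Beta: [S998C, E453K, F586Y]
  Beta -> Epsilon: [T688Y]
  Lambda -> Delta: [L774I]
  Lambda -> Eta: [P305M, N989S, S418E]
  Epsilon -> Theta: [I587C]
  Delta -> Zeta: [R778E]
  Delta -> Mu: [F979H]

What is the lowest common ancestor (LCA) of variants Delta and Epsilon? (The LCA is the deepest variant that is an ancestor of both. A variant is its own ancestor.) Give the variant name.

Path from root to Delta: Lambda -> Delta
  ancestors of Delta: {Lambda, Delta}
Path from root to Epsilon: Lambda -> Beta -> Epsilon
  ancestors of Epsilon: {Lambda, Beta, Epsilon}
Common ancestors: {Lambda}
Walk up from Epsilon: Epsilon (not in ancestors of Delta), Beta (not in ancestors of Delta), Lambda (in ancestors of Delta)
Deepest common ancestor (LCA) = Lambda

Answer: Lambda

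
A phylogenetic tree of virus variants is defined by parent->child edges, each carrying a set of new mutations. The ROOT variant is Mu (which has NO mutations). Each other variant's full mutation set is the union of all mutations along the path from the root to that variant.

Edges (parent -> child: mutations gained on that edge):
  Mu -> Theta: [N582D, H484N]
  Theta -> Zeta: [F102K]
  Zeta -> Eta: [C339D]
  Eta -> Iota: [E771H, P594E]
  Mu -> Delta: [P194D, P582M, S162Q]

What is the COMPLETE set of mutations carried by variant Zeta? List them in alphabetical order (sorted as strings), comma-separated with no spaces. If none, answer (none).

At Mu: gained [] -> total []
At Theta: gained ['N582D', 'H484N'] -> total ['H484N', 'N582D']
At Zeta: gained ['F102K'] -> total ['F102K', 'H484N', 'N582D']

Answer: F102K,H484N,N582D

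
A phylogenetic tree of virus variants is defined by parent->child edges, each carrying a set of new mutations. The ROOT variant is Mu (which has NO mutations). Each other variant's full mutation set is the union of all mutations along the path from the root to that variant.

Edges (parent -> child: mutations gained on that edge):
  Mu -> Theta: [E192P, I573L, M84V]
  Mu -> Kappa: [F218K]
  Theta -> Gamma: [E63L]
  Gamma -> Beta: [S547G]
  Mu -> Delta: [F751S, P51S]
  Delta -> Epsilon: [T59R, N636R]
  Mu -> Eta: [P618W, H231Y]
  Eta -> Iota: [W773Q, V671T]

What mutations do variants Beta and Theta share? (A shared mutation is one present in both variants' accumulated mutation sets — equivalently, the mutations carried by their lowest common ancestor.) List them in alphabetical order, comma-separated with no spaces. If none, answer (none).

Accumulating mutations along path to Beta:
  At Mu: gained [] -> total []
  At Theta: gained ['E192P', 'I573L', 'M84V'] -> total ['E192P', 'I573L', 'M84V']
  At Gamma: gained ['E63L'] -> total ['E192P', 'E63L', 'I573L', 'M84V']
  At Beta: gained ['S547G'] -> total ['E192P', 'E63L', 'I573L', 'M84V', 'S547G']
Mutations(Beta) = ['E192P', 'E63L', 'I573L', 'M84V', 'S547G']
Accumulating mutations along path to Theta:
  At Mu: gained [] -> total []
  At Theta: gained ['E192P', 'I573L', 'M84V'] -> total ['E192P', 'I573L', 'M84V']
Mutations(Theta) = ['E192P', 'I573L', 'M84V']
Intersection: ['E192P', 'E63L', 'I573L', 'M84V', 'S547G'] ∩ ['E192P', 'I573L', 'M84V'] = ['E192P', 'I573L', 'M84V']

Answer: E192P,I573L,M84V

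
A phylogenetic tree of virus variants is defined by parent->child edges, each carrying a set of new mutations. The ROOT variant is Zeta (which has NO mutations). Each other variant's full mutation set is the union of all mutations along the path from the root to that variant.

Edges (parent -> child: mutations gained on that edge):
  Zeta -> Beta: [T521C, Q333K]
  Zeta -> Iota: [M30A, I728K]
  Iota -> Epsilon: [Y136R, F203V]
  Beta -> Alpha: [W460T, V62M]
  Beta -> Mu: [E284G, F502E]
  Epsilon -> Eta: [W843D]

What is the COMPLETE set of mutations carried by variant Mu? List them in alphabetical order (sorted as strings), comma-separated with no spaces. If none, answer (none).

At Zeta: gained [] -> total []
At Beta: gained ['T521C', 'Q333K'] -> total ['Q333K', 'T521C']
At Mu: gained ['E284G', 'F502E'] -> total ['E284G', 'F502E', 'Q333K', 'T521C']

Answer: E284G,F502E,Q333K,T521C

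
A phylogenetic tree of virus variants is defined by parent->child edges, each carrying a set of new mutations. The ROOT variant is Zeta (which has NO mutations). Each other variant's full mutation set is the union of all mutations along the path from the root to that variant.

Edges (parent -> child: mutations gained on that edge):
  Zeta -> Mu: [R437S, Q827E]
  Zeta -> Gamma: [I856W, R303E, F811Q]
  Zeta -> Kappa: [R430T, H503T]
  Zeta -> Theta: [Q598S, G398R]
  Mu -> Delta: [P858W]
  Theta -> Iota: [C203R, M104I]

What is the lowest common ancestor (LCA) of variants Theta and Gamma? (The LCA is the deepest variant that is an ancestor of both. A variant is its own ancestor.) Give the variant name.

Answer: Zeta

Derivation:
Path from root to Theta: Zeta -> Theta
  ancestors of Theta: {Zeta, Theta}
Path from root to Gamma: Zeta -> Gamma
  ancestors of Gamma: {Zeta, Gamma}
Common ancestors: {Zeta}
Walk up from Gamma: Gamma (not in ancestors of Theta), Zeta (in ancestors of Theta)
Deepest common ancestor (LCA) = Zeta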